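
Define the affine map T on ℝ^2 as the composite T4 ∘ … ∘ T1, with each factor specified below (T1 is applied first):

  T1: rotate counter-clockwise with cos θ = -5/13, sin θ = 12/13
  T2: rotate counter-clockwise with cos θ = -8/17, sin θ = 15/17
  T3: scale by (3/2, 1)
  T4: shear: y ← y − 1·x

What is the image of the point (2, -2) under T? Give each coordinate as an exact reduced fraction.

T(p) = (-933/221, 67/17)

T1 rotate counter-clockwise with cos θ = -5/13, sin θ = 12/13: (2, -2) → (14/13, 34/13)
T2 rotate counter-clockwise with cos θ = -8/17, sin θ = 15/17: (14/13, 34/13) → (-622/221, -62/221)
T3 scale by (3/2, 1): (-622/221, -62/221) → (-933/221, -62/221)
T4 shear: y ← y − 1·x: (-933/221, -62/221) → (-933/221, 67/17)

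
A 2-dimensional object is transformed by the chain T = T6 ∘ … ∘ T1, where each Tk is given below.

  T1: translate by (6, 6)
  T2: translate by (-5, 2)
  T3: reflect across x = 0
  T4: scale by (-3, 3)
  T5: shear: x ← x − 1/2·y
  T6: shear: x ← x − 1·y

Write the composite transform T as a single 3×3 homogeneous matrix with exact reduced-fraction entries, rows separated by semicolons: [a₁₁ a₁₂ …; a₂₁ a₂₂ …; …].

T1 = [1 0 6; 0 1 6; 0 0 1]
T2·T1 = [1 0 1; 0 1 8; 0 0 1]
T3·…·T1 = [-1 0 -1; 0 1 8; 0 0 1]
T4·…·T1 = [3 0 3; 0 3 24; 0 0 1]
T5·…·T1 = [3 -3/2 -9; 0 3 24; 0 0 1]
T6·…·T1 = [3 -9/2 -33; 0 3 24; 0 0 1]

T = [3 -9/2 -33; 0 3 24; 0 0 1]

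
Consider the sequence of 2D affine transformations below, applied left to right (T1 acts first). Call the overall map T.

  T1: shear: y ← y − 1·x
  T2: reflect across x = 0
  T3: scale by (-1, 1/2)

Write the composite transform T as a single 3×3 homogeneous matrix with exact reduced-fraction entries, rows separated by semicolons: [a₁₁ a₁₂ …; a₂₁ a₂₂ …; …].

T = [1 0 0; -1/2 1/2 0; 0 0 1]

T1 = [1 0 0; -1 1 0; 0 0 1]
T2·T1 = [-1 0 0; -1 1 0; 0 0 1]
T3·…·T1 = [1 0 0; -1/2 1/2 0; 0 0 1]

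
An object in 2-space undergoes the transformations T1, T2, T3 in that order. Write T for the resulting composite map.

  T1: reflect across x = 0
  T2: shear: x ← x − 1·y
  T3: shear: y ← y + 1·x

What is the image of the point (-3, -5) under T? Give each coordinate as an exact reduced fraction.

T(p) = (8, 3)

T1 reflect across x = 0: (-3, -5) → (3, -5)
T2 shear: x ← x − 1·y: (3, -5) → (8, -5)
T3 shear: y ← y + 1·x: (8, -5) → (8, 3)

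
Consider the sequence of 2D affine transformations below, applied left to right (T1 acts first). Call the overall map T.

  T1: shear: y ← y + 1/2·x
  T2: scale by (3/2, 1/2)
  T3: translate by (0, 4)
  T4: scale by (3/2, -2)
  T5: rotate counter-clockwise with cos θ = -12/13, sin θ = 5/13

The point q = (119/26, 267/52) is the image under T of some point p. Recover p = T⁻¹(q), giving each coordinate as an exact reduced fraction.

T1 = [1 0 0; 1/2 1 0; 0 0 1]
T2·T1 = [3/2 0 0; 1/4 1/2 0; 0 0 1]
T3·…·T1 = [3/2 0 0; 1/4 1/2 4; 0 0 1]
T4·…·T1 = [9/4 0 0; -1/2 -1 -8; 0 0 1]
T5·…·T1 = [-49/26 5/13 40/13; 69/52 12/13 96/13; 0 0 1]
det M = -9/4; M⁻¹ = [-16/39 20/117 0; 23/39 98/117 -8; 0 0 1]
M⁻¹ · (119/26, 267/52)ᵀ = (-1, -1)ᵀ

p = (-1, -1)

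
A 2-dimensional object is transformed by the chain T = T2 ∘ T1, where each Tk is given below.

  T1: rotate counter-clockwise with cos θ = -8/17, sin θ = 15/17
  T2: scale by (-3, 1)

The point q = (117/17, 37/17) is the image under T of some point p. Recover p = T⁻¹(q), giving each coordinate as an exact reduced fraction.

T1 = [-8/17 -15/17 0; 15/17 -8/17 0; 0 0 1]
T2·T1 = [24/17 45/17 0; 15/17 -8/17 0; 0 0 1]
det M = -3; M⁻¹ = [8/51 15/17 0; 5/17 -8/17 0; 0 0 1]
M⁻¹ · (117/17, 37/17)ᵀ = (3, 1)ᵀ

p = (3, 1)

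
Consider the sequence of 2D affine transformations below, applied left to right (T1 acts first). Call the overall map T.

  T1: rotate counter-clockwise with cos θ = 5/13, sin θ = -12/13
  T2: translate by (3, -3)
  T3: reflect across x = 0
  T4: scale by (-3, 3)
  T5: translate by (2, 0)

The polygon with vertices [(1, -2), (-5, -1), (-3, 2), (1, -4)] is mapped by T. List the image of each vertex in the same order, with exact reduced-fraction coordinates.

T1 rotate counter-clockwise with cos θ = 5/13, sin θ = -12/13: (1, -2) → (-19/13, -22/13); (-5, -1) → (-37/13, 55/13); (-3, 2) → (9/13, 46/13); (1, -4) → (-43/13, -32/13)
T2 translate by (3, -3): (-19/13, -22/13) → (20/13, -61/13); (-37/13, 55/13) → (2/13, 16/13); (9/13, 46/13) → (48/13, 7/13); (-43/13, -32/13) → (-4/13, -71/13)
T3 reflect across x = 0: (20/13, -61/13) → (-20/13, -61/13); (2/13, 16/13) → (-2/13, 16/13); (48/13, 7/13) → (-48/13, 7/13); (-4/13, -71/13) → (4/13, -71/13)
T4 scale by (-3, 3): (-20/13, -61/13) → (60/13, -183/13); (-2/13, 16/13) → (6/13, 48/13); (-48/13, 7/13) → (144/13, 21/13); (4/13, -71/13) → (-12/13, -213/13)
T5 translate by (2, 0): (60/13, -183/13) → (86/13, -183/13); (6/13, 48/13) → (32/13, 48/13); (144/13, 21/13) → (170/13, 21/13); (-12/13, -213/13) → (14/13, -213/13)

image vertices: (86/13, -183/13), (32/13, 48/13), (170/13, 21/13), (14/13, -213/13)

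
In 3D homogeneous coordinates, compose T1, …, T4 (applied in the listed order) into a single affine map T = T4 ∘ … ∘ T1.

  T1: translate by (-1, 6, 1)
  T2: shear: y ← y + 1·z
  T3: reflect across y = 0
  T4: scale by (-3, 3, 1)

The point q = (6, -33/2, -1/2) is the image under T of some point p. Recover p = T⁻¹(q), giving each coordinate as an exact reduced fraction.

T1 = [1 0 0 -1; 0 1 0 6; 0 0 1 1; 0 0 0 1]
T2·T1 = [1 0 0 -1; 0 1 1 7; 0 0 1 1; 0 0 0 1]
T3·…·T1 = [1 0 0 -1; 0 -1 -1 -7; 0 0 1 1; 0 0 0 1]
T4·…·T1 = [-3 0 0 3; 0 -3 -3 -21; 0 0 1 1; 0 0 0 1]
det M = 9; M⁻¹ = [-1/3 0 0 1; 0 -1/3 -1 -6; 0 0 1 -1; 0 0 0 1]
M⁻¹ · (6, -33/2, -1/2)ᵀ = (-1, 0, -3/2)ᵀ

p = (-1, 0, -3/2)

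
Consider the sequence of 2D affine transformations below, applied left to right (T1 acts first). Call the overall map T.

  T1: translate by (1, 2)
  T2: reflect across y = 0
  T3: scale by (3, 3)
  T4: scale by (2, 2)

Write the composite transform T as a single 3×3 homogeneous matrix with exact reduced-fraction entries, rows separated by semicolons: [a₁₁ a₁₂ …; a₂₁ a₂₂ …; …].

T = [6 0 6; 0 -6 -12; 0 0 1]

T1 = [1 0 1; 0 1 2; 0 0 1]
T2·T1 = [1 0 1; 0 -1 -2; 0 0 1]
T3·…·T1 = [3 0 3; 0 -3 -6; 0 0 1]
T4·…·T1 = [6 0 6; 0 -6 -12; 0 0 1]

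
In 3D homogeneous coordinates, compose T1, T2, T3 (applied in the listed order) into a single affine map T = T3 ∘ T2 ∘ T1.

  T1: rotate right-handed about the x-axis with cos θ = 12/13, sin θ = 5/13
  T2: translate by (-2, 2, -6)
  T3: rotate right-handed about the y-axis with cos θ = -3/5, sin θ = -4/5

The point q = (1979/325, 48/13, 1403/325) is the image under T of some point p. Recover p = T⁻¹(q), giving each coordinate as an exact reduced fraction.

p = (9/5, 1, -2)

T1 = [1 0 0 0; 0 12/13 -5/13 0; 0 5/13 12/13 0; 0 0 0 1]
T2·T1 = [1 0 0 -2; 0 12/13 -5/13 2; 0 5/13 12/13 -6; 0 0 0 1]
T3·…·T1 = [-3/5 -4/13 -48/65 6; 0 12/13 -5/13 2; 4/5 -3/13 -36/65 2; 0 0 0 1]
det M = 1; M⁻¹ = [-3/5 0 4/5 2; -4/13 12/13 -3/13 6/13; -48/65 -5/13 -36/65 82/13; 0 0 0 1]
M⁻¹ · (1979/325, 48/13, 1403/325)ᵀ = (9/5, 1, -2)ᵀ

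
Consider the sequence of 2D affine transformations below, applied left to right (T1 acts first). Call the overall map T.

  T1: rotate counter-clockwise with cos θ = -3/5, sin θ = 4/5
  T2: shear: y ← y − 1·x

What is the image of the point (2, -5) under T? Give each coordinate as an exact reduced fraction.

T(p) = (14/5, 9/5)

T1 rotate counter-clockwise with cos θ = -3/5, sin θ = 4/5: (2, -5) → (14/5, 23/5)
T2 shear: y ← y − 1·x: (14/5, 23/5) → (14/5, 9/5)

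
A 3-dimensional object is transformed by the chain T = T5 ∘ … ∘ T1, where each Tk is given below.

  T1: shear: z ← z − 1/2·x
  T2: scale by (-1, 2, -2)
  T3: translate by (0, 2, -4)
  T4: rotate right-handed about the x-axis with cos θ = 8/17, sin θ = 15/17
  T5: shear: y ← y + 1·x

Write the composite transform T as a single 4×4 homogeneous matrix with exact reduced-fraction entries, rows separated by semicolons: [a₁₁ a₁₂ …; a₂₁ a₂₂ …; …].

T1 = [1 0 0 0; 0 1 0 0; -1/2 0 1 0; 0 0 0 1]
T2·T1 = [-1 0 0 0; 0 2 0 0; 1 0 -2 0; 0 0 0 1]
T3·…·T1 = [-1 0 0 0; 0 2 0 2; 1 0 -2 -4; 0 0 0 1]
T4·…·T1 = [-1 0 0 0; -15/17 16/17 30/17 76/17; 8/17 30/17 -16/17 -2/17; 0 0 0 1]
T5·…·T1 = [-1 0 0 0; -32/17 16/17 30/17 76/17; 8/17 30/17 -16/17 -2/17; 0 0 0 1]

T = [-1 0 0 0; -32/17 16/17 30/17 76/17; 8/17 30/17 -16/17 -2/17; 0 0 0 1]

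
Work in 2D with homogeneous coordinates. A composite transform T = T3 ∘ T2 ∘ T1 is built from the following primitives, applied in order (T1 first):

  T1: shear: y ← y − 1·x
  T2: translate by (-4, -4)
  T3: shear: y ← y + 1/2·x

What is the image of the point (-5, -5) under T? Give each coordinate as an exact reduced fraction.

T(p) = (-9, -17/2)

T1 shear: y ← y − 1·x: (-5, -5) → (-5, 0)
T2 translate by (-4, -4): (-5, 0) → (-9, -4)
T3 shear: y ← y + 1/2·x: (-9, -4) → (-9, -17/2)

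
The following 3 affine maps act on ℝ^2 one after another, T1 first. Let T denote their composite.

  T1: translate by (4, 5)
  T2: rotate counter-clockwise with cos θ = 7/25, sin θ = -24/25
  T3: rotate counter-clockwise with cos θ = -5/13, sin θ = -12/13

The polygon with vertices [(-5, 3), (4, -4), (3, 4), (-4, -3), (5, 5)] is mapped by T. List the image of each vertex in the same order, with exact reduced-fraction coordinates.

T1 translate by (4, 5): (-5, 3) → (-1, 8); (4, -4) → (8, 1); (3, 4) → (7, 9); (-4, -3) → (0, 2); (5, 5) → (9, 10)
T2 rotate counter-clockwise with cos θ = 7/25, sin θ = -24/25: (-1, 8) → (37/5, 16/5); (8, 1) → (16/5, -37/5); (7, 9) → (53/5, -21/5); (0, 2) → (48/25, 14/25); (9, 10) → (303/25, -146/25)
T3 rotate counter-clockwise with cos θ = -5/13, sin θ = -12/13: (37/5, 16/5) → (7/65, -524/65); (16/5, -37/5) → (-524/65, -7/65); (53/5, -21/5) → (-517/65, -531/65); (48/25, 14/25) → (-72/325, -646/325); (303/25, -146/25) → (-3267/325, -2906/325)

image vertices: (7/65, -524/65), (-524/65, -7/65), (-517/65, -531/65), (-72/325, -646/325), (-3267/325, -2906/325)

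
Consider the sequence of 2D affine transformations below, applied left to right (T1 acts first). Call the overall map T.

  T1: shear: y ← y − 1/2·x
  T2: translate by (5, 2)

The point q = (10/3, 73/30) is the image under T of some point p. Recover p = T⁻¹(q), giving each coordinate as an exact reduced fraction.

p = (-5/3, -2/5)

T1 = [1 0 0; -1/2 1 0; 0 0 1]
T2·T1 = [1 0 5; -1/2 1 2; 0 0 1]
det M = 1; M⁻¹ = [1 0 -5; 1/2 1 -9/2; 0 0 1]
M⁻¹ · (10/3, 73/30)ᵀ = (-5/3, -2/5)ᵀ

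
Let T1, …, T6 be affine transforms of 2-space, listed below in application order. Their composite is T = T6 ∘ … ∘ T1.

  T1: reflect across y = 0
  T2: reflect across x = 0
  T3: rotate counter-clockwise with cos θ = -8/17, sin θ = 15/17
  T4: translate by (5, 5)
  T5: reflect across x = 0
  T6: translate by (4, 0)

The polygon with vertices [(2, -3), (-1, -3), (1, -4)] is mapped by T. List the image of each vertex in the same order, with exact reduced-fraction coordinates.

image vertices: (12/17, 31/17), (36/17, 76/17), (35/17, 38/17)

T1 reflect across y = 0: (2, -3) → (2, 3); (-1, -3) → (-1, 3); (1, -4) → (1, 4)
T2 reflect across x = 0: (2, 3) → (-2, 3); (-1, 3) → (1, 3); (1, 4) → (-1, 4)
T3 rotate counter-clockwise with cos θ = -8/17, sin θ = 15/17: (-2, 3) → (-29/17, -54/17); (1, 3) → (-53/17, -9/17); (-1, 4) → (-52/17, -47/17)
T4 translate by (5, 5): (-29/17, -54/17) → (56/17, 31/17); (-53/17, -9/17) → (32/17, 76/17); (-52/17, -47/17) → (33/17, 38/17)
T5 reflect across x = 0: (56/17, 31/17) → (-56/17, 31/17); (32/17, 76/17) → (-32/17, 76/17); (33/17, 38/17) → (-33/17, 38/17)
T6 translate by (4, 0): (-56/17, 31/17) → (12/17, 31/17); (-32/17, 76/17) → (36/17, 76/17); (-33/17, 38/17) → (35/17, 38/17)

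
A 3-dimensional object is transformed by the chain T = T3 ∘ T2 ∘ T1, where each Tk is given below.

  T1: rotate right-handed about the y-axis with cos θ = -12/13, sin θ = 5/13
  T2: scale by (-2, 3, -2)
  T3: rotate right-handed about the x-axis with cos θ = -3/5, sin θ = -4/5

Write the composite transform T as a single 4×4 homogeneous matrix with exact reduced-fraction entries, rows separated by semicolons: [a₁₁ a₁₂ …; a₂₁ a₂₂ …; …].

T1 = [-12/13 0 5/13 0; 0 1 0 0; -5/13 0 -12/13 0; 0 0 0 1]
T2·T1 = [24/13 0 -10/13 0; 0 3 0 0; 10/13 0 24/13 0; 0 0 0 1]
T3·…·T1 = [24/13 0 -10/13 0; 8/13 -9/5 96/65 0; -6/13 -12/5 -72/65 0; 0 0 0 1]

T = [24/13 0 -10/13 0; 8/13 -9/5 96/65 0; -6/13 -12/5 -72/65 0; 0 0 0 1]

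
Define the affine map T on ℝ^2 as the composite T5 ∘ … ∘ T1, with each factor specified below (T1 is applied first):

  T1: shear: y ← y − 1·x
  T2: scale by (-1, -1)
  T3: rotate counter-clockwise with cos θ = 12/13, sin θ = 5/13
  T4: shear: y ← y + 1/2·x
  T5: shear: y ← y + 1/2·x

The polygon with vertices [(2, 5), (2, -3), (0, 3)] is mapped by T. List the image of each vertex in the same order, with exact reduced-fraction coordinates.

image vertices: (-9/13, -55/13), (-49/13, 1/13), (15/13, -21/13)

T1 shear: y ← y − 1·x: (2, 5) → (2, 3); (2, -3) → (2, -5); (0, 3) → (0, 3)
T2 scale by (-1, -1): (2, 3) → (-2, -3); (2, -5) → (-2, 5); (0, 3) → (0, -3)
T3 rotate counter-clockwise with cos θ = 12/13, sin θ = 5/13: (-2, -3) → (-9/13, -46/13); (-2, 5) → (-49/13, 50/13); (0, -3) → (15/13, -36/13)
T4 shear: y ← y + 1/2·x: (-9/13, -46/13) → (-9/13, -101/26); (-49/13, 50/13) → (-49/13, 51/26); (15/13, -36/13) → (15/13, -57/26)
T5 shear: y ← y + 1/2·x: (-9/13, -101/26) → (-9/13, -55/13); (-49/13, 51/26) → (-49/13, 1/13); (15/13, -57/26) → (15/13, -21/13)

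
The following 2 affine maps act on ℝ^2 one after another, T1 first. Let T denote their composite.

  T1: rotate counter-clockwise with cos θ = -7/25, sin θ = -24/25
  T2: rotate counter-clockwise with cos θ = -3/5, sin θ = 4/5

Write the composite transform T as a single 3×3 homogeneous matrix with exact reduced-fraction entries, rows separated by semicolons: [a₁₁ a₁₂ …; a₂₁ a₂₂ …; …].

T = [117/125 -44/125 0; 44/125 117/125 0; 0 0 1]

T1 = [-7/25 24/25 0; -24/25 -7/25 0; 0 0 1]
T2·T1 = [117/125 -44/125 0; 44/125 117/125 0; 0 0 1]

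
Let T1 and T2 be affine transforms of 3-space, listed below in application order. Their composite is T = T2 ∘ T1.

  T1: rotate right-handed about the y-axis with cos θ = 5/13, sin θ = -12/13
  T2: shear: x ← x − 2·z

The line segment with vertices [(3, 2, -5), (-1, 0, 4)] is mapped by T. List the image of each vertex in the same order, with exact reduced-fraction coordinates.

image vertices: (53/13, 2, 11/13), (-69/13, 0, 8/13)

T1 rotate right-handed about the y-axis with cos θ = 5/13, sin θ = -12/13: (3, 2, -5) → (75/13, 2, 11/13); (-1, 0, 4) → (-53/13, 0, 8/13)
T2 shear: x ← x − 2·z: (75/13, 2, 11/13) → (53/13, 2, 11/13); (-53/13, 0, 8/13) → (-69/13, 0, 8/13)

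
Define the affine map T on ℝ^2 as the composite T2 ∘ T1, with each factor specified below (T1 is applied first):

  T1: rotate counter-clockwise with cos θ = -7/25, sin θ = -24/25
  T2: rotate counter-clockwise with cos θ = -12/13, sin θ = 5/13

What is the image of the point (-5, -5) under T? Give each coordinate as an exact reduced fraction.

T(p) = (49/65, -457/65)

T1 rotate counter-clockwise with cos θ = -7/25, sin θ = -24/25: (-5, -5) → (-17/5, 31/5)
T2 rotate counter-clockwise with cos θ = -12/13, sin θ = 5/13: (-17/5, 31/5) → (49/65, -457/65)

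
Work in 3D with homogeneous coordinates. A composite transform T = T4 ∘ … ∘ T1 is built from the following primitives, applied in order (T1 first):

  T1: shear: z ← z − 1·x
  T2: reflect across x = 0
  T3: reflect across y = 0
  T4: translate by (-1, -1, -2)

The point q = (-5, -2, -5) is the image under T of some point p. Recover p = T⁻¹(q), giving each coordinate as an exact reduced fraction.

T1 = [1 0 0 0; 0 1 0 0; -1 0 1 0; 0 0 0 1]
T2·T1 = [-1 0 0 0; 0 1 0 0; -1 0 1 0; 0 0 0 1]
T3·…·T1 = [-1 0 0 0; 0 -1 0 0; -1 0 1 0; 0 0 0 1]
T4·…·T1 = [-1 0 0 -1; 0 -1 0 -1; -1 0 1 -2; 0 0 0 1]
det M = 1; M⁻¹ = [-1 0 0 -1; 0 -1 0 -1; -1 0 1 1; 0 0 0 1]
M⁻¹ · (-5, -2, -5)ᵀ = (4, 1, 1)ᵀ

p = (4, 1, 1)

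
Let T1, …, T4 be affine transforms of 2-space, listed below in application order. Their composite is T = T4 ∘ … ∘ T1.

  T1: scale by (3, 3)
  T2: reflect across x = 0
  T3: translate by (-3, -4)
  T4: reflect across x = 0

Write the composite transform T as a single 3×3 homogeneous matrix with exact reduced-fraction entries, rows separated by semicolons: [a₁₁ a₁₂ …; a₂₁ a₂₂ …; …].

T1 = [3 0 0; 0 3 0; 0 0 1]
T2·T1 = [-3 0 0; 0 3 0; 0 0 1]
T3·…·T1 = [-3 0 -3; 0 3 -4; 0 0 1]
T4·…·T1 = [3 0 3; 0 3 -4; 0 0 1]

T = [3 0 3; 0 3 -4; 0 0 1]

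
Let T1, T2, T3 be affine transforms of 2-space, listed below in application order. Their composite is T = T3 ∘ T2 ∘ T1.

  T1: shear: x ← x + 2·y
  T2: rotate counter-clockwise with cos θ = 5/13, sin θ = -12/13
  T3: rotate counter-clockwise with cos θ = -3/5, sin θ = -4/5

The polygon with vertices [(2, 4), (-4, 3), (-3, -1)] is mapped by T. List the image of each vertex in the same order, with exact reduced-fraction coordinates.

image vertices: (-694/65, -92/65), (-174/65, -157/65), (331/65, -17/65)

T1 shear: x ← x + 2·y: (2, 4) → (10, 4); (-4, 3) → (2, 3); (-3, -1) → (-5, -1)
T2 rotate counter-clockwise with cos θ = 5/13, sin θ = -12/13: (10, 4) → (98/13, -100/13); (2, 3) → (46/13, -9/13); (-5, -1) → (-37/13, 55/13)
T3 rotate counter-clockwise with cos θ = -3/5, sin θ = -4/5: (98/13, -100/13) → (-694/65, -92/65); (46/13, -9/13) → (-174/65, -157/65); (-37/13, 55/13) → (331/65, -17/65)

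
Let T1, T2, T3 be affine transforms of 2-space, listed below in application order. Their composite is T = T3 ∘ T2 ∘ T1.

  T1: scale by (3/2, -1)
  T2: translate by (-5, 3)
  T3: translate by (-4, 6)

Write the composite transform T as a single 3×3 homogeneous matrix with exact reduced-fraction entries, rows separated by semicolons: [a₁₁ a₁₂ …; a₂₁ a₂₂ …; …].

T1 = [3/2 0 0; 0 -1 0; 0 0 1]
T2·T1 = [3/2 0 -5; 0 -1 3; 0 0 1]
T3·…·T1 = [3/2 0 -9; 0 -1 9; 0 0 1]

T = [3/2 0 -9; 0 -1 9; 0 0 1]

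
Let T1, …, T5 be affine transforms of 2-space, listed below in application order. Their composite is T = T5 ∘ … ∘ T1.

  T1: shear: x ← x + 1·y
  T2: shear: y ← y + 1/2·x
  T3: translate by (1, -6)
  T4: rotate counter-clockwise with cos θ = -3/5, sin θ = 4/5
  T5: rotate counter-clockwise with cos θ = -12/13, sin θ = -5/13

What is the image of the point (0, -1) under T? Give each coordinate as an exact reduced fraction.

T(p) = (-99/26, -84/13)

T1 shear: x ← x + 1·y: (0, -1) → (-1, -1)
T2 shear: y ← y + 1/2·x: (-1, -1) → (-1, -3/2)
T3 translate by (1, -6): (-1, -3/2) → (0, -15/2)
T4 rotate counter-clockwise with cos θ = -3/5, sin θ = 4/5: (0, -15/2) → (6, 9/2)
T5 rotate counter-clockwise with cos θ = -12/13, sin θ = -5/13: (6, 9/2) → (-99/26, -84/13)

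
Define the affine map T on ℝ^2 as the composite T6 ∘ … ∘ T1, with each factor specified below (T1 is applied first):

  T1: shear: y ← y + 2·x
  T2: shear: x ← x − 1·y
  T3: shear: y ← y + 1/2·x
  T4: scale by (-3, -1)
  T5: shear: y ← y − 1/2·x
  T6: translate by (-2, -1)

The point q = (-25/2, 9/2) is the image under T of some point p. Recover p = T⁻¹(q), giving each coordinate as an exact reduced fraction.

p = (3/2, -5)

T1 = [1 0 0; 2 1 0; 0 0 1]
T2·T1 = [-1 -1 0; 2 1 0; 0 0 1]
T3·…·T1 = [-1 -1 0; 3/2 1/2 0; 0 0 1]
T4·…·T1 = [3 3 0; -3/2 -1/2 0; 0 0 1]
T5·…·T1 = [3 3 0; -3 -2 0; 0 0 1]
T6·…·T1 = [3 3 -2; -3 -2 -1; 0 0 1]
det M = 3; M⁻¹ = [-2/3 -1 -7/3; 1 1 3; 0 0 1]
M⁻¹ · (-25/2, 9/2)ᵀ = (3/2, -5)ᵀ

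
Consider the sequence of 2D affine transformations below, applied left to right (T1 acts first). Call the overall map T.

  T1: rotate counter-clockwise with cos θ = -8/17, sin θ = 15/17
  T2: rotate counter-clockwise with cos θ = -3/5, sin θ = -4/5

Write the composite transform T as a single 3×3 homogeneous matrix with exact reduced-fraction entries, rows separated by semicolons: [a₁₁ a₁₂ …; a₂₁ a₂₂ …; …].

T1 = [-8/17 -15/17 0; 15/17 -8/17 0; 0 0 1]
T2·T1 = [84/85 13/85 0; -13/85 84/85 0; 0 0 1]

T = [84/85 13/85 0; -13/85 84/85 0; 0 0 1]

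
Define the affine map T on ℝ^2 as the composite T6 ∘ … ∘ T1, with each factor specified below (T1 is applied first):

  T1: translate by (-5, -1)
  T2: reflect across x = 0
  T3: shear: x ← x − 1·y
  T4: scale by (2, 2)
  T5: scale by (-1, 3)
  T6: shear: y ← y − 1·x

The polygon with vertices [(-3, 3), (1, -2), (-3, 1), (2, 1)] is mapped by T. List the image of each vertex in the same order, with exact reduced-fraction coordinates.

image vertices: (-12, 24), (-14, -4), (-16, 16), (-6, 6)

T1 translate by (-5, -1): (-3, 3) → (-8, 2); (1, -2) → (-4, -3); (-3, 1) → (-8, 0); (2, 1) → (-3, 0)
T2 reflect across x = 0: (-8, 2) → (8, 2); (-4, -3) → (4, -3); (-8, 0) → (8, 0); (-3, 0) → (3, 0)
T3 shear: x ← x − 1·y: (8, 2) → (6, 2); (4, -3) → (7, -3); (8, 0) → (8, 0); (3, 0) → (3, 0)
T4 scale by (2, 2): (6, 2) → (12, 4); (7, -3) → (14, -6); (8, 0) → (16, 0); (3, 0) → (6, 0)
T5 scale by (-1, 3): (12, 4) → (-12, 12); (14, -6) → (-14, -18); (16, 0) → (-16, 0); (6, 0) → (-6, 0)
T6 shear: y ← y − 1·x: (-12, 12) → (-12, 24); (-14, -18) → (-14, -4); (-16, 0) → (-16, 16); (-6, 0) → (-6, 6)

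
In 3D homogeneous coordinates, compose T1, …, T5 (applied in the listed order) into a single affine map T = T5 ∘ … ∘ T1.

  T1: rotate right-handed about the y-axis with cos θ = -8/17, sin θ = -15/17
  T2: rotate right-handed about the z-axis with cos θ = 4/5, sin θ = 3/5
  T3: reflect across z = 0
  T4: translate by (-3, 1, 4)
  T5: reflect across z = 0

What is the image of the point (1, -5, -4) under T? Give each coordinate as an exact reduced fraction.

T(p) = (208/85, -99/85, -21/17)

T1 rotate right-handed about the y-axis with cos θ = -8/17, sin θ = -15/17: (1, -5, -4) → (52/17, -5, 47/17)
T2 rotate right-handed about the z-axis with cos θ = 4/5, sin θ = 3/5: (52/17, -5, 47/17) → (463/85, -184/85, 47/17)
T3 reflect across z = 0: (463/85, -184/85, 47/17) → (463/85, -184/85, -47/17)
T4 translate by (-3, 1, 4): (463/85, -184/85, -47/17) → (208/85, -99/85, 21/17)
T5 reflect across z = 0: (208/85, -99/85, 21/17) → (208/85, -99/85, -21/17)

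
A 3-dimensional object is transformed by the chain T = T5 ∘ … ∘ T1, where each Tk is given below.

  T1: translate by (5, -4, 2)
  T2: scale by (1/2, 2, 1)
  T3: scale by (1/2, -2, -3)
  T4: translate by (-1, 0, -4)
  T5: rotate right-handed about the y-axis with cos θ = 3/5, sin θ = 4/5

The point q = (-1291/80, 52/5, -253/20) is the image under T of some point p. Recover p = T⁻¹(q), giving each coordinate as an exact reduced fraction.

T1 = [1 0 0 5; 0 1 0 -4; 0 0 1 2; 0 0 0 1]
T2·T1 = [1/2 0 0 5/2; 0 2 0 -8; 0 0 1 2; 0 0 0 1]
T3·…·T1 = [1/4 0 0 5/4; 0 -4 0 16; 0 0 -3 -6; 0 0 0 1]
T4·…·T1 = [1/4 0 0 1/4; 0 -4 0 16; 0 0 -3 -10; 0 0 0 1]
T5·…·T1 = [3/20 0 -12/5 -157/20; 0 -4 0 16; -1/5 0 -9/5 -31/5; 0 0 0 1]
det M = 3; M⁻¹ = [12/5 0 -16/5 -1; 0 -1/4 0 4; -4/15 0 -1/5 -10/3; 0 0 0 1]
M⁻¹ · (-1291/80, 52/5, -253/20)ᵀ = (3/4, 7/5, 7/2)ᵀ

p = (3/4, 7/5, 7/2)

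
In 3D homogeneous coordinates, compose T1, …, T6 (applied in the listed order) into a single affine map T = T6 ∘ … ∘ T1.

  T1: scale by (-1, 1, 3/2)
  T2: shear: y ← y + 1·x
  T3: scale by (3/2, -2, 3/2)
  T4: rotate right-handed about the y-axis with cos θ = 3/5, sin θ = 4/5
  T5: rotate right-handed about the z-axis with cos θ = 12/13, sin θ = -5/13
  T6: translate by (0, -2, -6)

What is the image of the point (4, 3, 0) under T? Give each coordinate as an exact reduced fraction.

T(p) = (-166/65, 16/13, -6/5)

T1 scale by (-1, 1, 3/2): (4, 3, 0) → (-4, 3, 0)
T2 shear: y ← y + 1·x: (-4, 3, 0) → (-4, -1, 0)
T3 scale by (3/2, -2, 3/2): (-4, -1, 0) → (-6, 2, 0)
T4 rotate right-handed about the y-axis with cos θ = 3/5, sin θ = 4/5: (-6, 2, 0) → (-18/5, 2, 24/5)
T5 rotate right-handed about the z-axis with cos θ = 12/13, sin θ = -5/13: (-18/5, 2, 24/5) → (-166/65, 42/13, 24/5)
T6 translate by (0, -2, -6): (-166/65, 42/13, 24/5) → (-166/65, 16/13, -6/5)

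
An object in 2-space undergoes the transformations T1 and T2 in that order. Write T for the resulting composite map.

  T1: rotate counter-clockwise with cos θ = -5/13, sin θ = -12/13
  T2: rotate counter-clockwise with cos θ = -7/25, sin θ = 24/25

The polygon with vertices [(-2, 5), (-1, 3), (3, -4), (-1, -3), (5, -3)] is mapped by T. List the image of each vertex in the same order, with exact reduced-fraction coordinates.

image vertices: (-466/325, 1687/325), (-43/65, 201/65), (33/13, -56/13), (-431/325, -933/325), (1507/325, -1149/325)

T1 rotate counter-clockwise with cos θ = -5/13, sin θ = -12/13: (-2, 5) → (70/13, -1/13); (-1, 3) → (41/13, -3/13); (3, -4) → (-63/13, -16/13); (-1, -3) → (-31/13, 27/13); (5, -3) → (-61/13, -45/13)
T2 rotate counter-clockwise with cos θ = -7/25, sin θ = 24/25: (70/13, -1/13) → (-466/325, 1687/325); (41/13, -3/13) → (-43/65, 201/65); (-63/13, -16/13) → (33/13, -56/13); (-31/13, 27/13) → (-431/325, -933/325); (-61/13, -45/13) → (1507/325, -1149/325)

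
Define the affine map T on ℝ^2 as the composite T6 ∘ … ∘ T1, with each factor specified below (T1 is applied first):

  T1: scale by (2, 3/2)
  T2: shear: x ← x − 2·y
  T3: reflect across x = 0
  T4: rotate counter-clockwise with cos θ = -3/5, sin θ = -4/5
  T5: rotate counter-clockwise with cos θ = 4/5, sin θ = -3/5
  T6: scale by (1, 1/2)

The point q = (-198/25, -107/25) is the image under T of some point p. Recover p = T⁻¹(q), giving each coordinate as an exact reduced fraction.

T1 = [2 0 0; 0 3/2 0; 0 0 1]
T2·T1 = [2 -3 0; 0 3/2 0; 0 0 1]
T3·…·T1 = [-2 3 0; 0 3/2 0; 0 0 1]
T4·…·T1 = [6/5 -3/5 0; 8/5 -33/10 0; 0 0 1]
T5·…·T1 = [48/25 -123/50 0; 14/25 -57/25 0; 0 0 1]
T6·…·T1 = [48/25 -123/50 0; 7/25 -57/50 0; 0 0 1]
det M = -3/2; M⁻¹ = [19/25 -41/25 0; 14/75 -32/25 0; 0 0 1]
M⁻¹ · (-198/25, -107/25)ᵀ = (1, 4)ᵀ

p = (1, 4)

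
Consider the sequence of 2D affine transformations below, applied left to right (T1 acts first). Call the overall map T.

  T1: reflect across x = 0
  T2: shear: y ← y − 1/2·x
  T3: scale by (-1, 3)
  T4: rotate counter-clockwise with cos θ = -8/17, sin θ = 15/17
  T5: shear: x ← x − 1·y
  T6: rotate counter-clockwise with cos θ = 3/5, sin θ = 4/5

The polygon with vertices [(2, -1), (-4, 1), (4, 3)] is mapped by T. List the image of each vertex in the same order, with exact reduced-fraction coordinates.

T1 reflect across x = 0: (2, -1) → (-2, -1); (-4, 1) → (4, 1); (4, 3) → (-4, 3)
T2 shear: y ← y − 1/2·x: (-2, -1) → (-2, 0); (4, 1) → (4, -1); (-4, 3) → (-4, 5)
T3 scale by (-1, 3): (-2, 0) → (2, 0); (4, -1) → (-4, -3); (-4, 5) → (4, 15)
T4 rotate counter-clockwise with cos θ = -8/17, sin θ = 15/17: (2, 0) → (-16/17, 30/17); (-4, -3) → (77/17, -36/17); (4, 15) → (-257/17, -60/17)
T5 shear: x ← x − 1·y: (-16/17, 30/17) → (-46/17, 30/17); (77/17, -36/17) → (113/17, -36/17); (-257/17, -60/17) → (-197/17, -60/17)
T6 rotate counter-clockwise with cos θ = 3/5, sin θ = 4/5: (-46/17, 30/17) → (-258/85, -94/85); (113/17, -36/17) → (483/85, 344/85); (-197/17, -60/17) → (-351/85, -968/85)

image vertices: (-258/85, -94/85), (483/85, 344/85), (-351/85, -968/85)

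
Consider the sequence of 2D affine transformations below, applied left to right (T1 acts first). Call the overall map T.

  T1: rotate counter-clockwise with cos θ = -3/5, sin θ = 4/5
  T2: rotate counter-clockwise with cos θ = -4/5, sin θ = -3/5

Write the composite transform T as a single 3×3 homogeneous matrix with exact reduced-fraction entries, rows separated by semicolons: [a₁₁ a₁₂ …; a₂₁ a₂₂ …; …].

T1 = [-3/5 -4/5 0; 4/5 -3/5 0; 0 0 1]
T2·T1 = [24/25 7/25 0; -7/25 24/25 0; 0 0 1]

T = [24/25 7/25 0; -7/25 24/25 0; 0 0 1]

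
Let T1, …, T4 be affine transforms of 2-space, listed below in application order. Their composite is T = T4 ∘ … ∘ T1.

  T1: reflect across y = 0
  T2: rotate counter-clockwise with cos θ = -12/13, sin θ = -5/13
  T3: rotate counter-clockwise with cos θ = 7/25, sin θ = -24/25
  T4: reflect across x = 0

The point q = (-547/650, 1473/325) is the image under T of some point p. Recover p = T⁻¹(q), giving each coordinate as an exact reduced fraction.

p = (3, 7/2)

T1 = [1 0 0; 0 -1 0; 0 0 1]
T2·T1 = [-12/13 -5/13 0; -5/13 12/13 0; 0 0 1]
T3·…·T1 = [-204/325 253/325 0; 253/325 204/325 0; 0 0 1]
T4·…·T1 = [204/325 -253/325 0; 253/325 204/325 0; 0 0 1]
det M = 1; M⁻¹ = [204/325 253/325 0; -253/325 204/325 0; 0 0 1]
M⁻¹ · (-547/650, 1473/325)ᵀ = (3, 7/2)ᵀ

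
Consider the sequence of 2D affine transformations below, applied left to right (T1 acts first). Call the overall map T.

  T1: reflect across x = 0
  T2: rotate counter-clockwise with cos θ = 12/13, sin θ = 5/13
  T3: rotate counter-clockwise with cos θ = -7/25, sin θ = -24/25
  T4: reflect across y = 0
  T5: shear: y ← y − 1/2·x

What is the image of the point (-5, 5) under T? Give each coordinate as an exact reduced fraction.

T(p) = (359/65, 43/26)

T1 reflect across x = 0: (-5, 5) → (5, 5)
T2 rotate counter-clockwise with cos θ = 12/13, sin θ = 5/13: (5, 5) → (35/13, 85/13)
T3 rotate counter-clockwise with cos θ = -7/25, sin θ = -24/25: (35/13, 85/13) → (359/65, -287/65)
T4 reflect across y = 0: (359/65, -287/65) → (359/65, 287/65)
T5 shear: y ← y − 1/2·x: (359/65, 287/65) → (359/65, 43/26)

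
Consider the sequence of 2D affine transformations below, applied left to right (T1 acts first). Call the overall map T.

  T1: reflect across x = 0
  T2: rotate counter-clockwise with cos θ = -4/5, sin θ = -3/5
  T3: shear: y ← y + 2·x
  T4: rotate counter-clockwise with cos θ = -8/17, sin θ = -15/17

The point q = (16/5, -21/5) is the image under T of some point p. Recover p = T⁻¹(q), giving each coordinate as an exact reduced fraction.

p = (2, 1)

T1 = [-1 0 0; 0 1 0; 0 0 1]
T2·T1 = [4/5 3/5 0; 3/5 -4/5 0; 0 0 1]
T3·…·T1 = [4/5 3/5 0; 11/5 2/5 0; 0 0 1]
T4·…·T1 = [133/85 6/85 0; -148/85 -61/85 0; 0 0 1]
det M = -1; M⁻¹ = [61/85 6/85 0; -148/85 -133/85 0; 0 0 1]
M⁻¹ · (16/5, -21/5)ᵀ = (2, 1)ᵀ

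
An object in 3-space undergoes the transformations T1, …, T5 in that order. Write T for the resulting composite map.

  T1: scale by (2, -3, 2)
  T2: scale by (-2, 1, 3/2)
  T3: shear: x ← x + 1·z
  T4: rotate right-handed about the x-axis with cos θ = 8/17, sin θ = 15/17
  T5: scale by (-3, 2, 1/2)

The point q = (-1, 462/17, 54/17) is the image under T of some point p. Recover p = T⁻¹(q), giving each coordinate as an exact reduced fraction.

p = (-7/3, -4, -3)

T1 = [2 0 0 0; 0 -3 0 0; 0 0 2 0; 0 0 0 1]
T2·T1 = [-4 0 0 0; 0 -3 0 0; 0 0 3 0; 0 0 0 1]
T3·…·T1 = [-4 0 3 0; 0 -3 0 0; 0 0 3 0; 0 0 0 1]
T4·…·T1 = [-4 0 3 0; 0 -24/17 -45/17 0; 0 -45/17 24/17 0; 0 0 0 1]
T5·…·T1 = [12 0 -9 0; 0 -48/17 -90/17 0; 0 -45/34 12/17 0; 0 0 0 1]
det M = -108; M⁻¹ = [1/12 -15/136 4/17 0; 0 -4/51 -10/17 0; 0 -5/34 16/51 0; 0 0 0 1]
M⁻¹ · (-1, 462/17, 54/17)ᵀ = (-7/3, -4, -3)ᵀ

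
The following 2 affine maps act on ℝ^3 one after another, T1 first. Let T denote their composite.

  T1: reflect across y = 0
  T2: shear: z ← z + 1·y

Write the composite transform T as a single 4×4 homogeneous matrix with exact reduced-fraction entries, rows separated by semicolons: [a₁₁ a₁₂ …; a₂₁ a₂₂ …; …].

T1 = [1 0 0 0; 0 -1 0 0; 0 0 1 0; 0 0 0 1]
T2·T1 = [1 0 0 0; 0 -1 0 0; 0 -1 1 0; 0 0 0 1]

T = [1 0 0 0; 0 -1 0 0; 0 -1 1 0; 0 0 0 1]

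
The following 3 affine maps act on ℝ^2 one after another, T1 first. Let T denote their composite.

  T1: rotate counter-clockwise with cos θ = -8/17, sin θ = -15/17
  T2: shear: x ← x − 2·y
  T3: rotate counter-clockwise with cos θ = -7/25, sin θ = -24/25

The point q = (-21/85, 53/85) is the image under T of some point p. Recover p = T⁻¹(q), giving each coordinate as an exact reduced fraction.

T1 = [-8/17 15/17 0; -15/17 -8/17 0; 0 0 1]
T2·T1 = [22/17 31/17 0; -15/17 -8/17 0; 0 0 1]
T3·…·T1 = [-514/425 -409/425 0; -423/425 -688/425 0; 0 0 1]
det M = 1; M⁻¹ = [-688/425 409/425 0; 423/425 -514/425 0; 0 0 1]
M⁻¹ · (-21/85, 53/85)ᵀ = (1, -1)ᵀ

p = (1, -1)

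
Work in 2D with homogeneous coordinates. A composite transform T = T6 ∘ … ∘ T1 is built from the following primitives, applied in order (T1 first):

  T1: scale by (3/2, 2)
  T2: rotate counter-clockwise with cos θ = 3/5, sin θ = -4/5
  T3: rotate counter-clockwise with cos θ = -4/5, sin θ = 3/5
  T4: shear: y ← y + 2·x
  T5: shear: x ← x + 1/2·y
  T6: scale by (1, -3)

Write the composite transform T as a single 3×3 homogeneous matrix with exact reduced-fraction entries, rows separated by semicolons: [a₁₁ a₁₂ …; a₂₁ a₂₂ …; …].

T1 = [3/2 0 0; 0 2 0; 0 0 1]
T2·T1 = [9/10 8/5 0; -6/5 6/5 0; 0 0 1]
T3·…·T1 = [0 -2 0; 3/2 0 0; 0 0 1]
T4·…·T1 = [0 -2 0; 3/2 -4 0; 0 0 1]
T5·…·T1 = [3/4 -4 0; 3/2 -4 0; 0 0 1]
T6·…·T1 = [3/4 -4 0; -9/2 12 0; 0 0 1]

T = [3/4 -4 0; -9/2 12 0; 0 0 1]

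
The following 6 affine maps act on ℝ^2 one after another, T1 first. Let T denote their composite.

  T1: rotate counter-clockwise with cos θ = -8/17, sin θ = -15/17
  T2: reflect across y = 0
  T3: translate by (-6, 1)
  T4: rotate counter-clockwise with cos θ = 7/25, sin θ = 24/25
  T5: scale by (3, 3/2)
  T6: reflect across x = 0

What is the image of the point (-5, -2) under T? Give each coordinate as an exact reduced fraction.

T(p) = (-3396/425, -4089/425)

T1 rotate counter-clockwise with cos θ = -8/17, sin θ = -15/17: (-5, -2) → (10/17, 91/17)
T2 reflect across y = 0: (10/17, 91/17) → (10/17, -91/17)
T3 translate by (-6, 1): (10/17, -91/17) → (-92/17, -74/17)
T4 rotate counter-clockwise with cos θ = 7/25, sin θ = 24/25: (-92/17, -74/17) → (1132/425, -2726/425)
T5 scale by (3, 3/2): (1132/425, -2726/425) → (3396/425, -4089/425)
T6 reflect across x = 0: (3396/425, -4089/425) → (-3396/425, -4089/425)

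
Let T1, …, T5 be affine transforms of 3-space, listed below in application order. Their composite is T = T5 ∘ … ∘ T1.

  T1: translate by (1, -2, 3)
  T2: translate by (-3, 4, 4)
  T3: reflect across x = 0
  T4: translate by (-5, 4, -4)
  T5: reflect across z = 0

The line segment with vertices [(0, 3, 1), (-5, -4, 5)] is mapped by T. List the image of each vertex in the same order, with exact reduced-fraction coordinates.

T1 translate by (1, -2, 3): (0, 3, 1) → (1, 1, 4); (-5, -4, 5) → (-4, -6, 8)
T2 translate by (-3, 4, 4): (1, 1, 4) → (-2, 5, 8); (-4, -6, 8) → (-7, -2, 12)
T3 reflect across x = 0: (-2, 5, 8) → (2, 5, 8); (-7, -2, 12) → (7, -2, 12)
T4 translate by (-5, 4, -4): (2, 5, 8) → (-3, 9, 4); (7, -2, 12) → (2, 2, 8)
T5 reflect across z = 0: (-3, 9, 4) → (-3, 9, -4); (2, 2, 8) → (2, 2, -8)

image vertices: (-3, 9, -4), (2, 2, -8)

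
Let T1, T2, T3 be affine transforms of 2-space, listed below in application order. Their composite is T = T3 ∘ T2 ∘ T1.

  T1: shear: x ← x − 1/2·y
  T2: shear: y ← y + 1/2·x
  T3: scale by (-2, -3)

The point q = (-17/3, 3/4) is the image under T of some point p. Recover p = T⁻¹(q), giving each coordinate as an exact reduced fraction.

T1 = [1 -1/2 0; 0 1 0; 0 0 1]
T2·T1 = [1 -1/2 0; 1/2 3/4 0; 0 0 1]
T3·…·T1 = [-2 1 0; -3/2 -9/4 0; 0 0 1]
det M = 6; M⁻¹ = [-3/8 -1/6 0; 1/4 -1/3 0; 0 0 1]
M⁻¹ · (-17/3, 3/4)ᵀ = (2, -5/3)ᵀ

p = (2, -5/3)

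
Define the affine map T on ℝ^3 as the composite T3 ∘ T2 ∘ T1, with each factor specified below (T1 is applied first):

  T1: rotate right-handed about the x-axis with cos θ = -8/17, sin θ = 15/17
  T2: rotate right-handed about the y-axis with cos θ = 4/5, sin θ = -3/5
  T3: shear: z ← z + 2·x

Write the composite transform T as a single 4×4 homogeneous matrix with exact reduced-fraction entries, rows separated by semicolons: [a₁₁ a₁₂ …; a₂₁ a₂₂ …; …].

T = [4/5 -9/17 24/85 0; 0 -8/17 -15/17 0; 11/5 -6/17 16/85 0; 0 0 0 1]

T1 = [1 0 0 0; 0 -8/17 -15/17 0; 0 15/17 -8/17 0; 0 0 0 1]
T2·T1 = [4/5 -9/17 24/85 0; 0 -8/17 -15/17 0; 3/5 12/17 -32/85 0; 0 0 0 1]
T3·…·T1 = [4/5 -9/17 24/85 0; 0 -8/17 -15/17 0; 11/5 -6/17 16/85 0; 0 0 0 1]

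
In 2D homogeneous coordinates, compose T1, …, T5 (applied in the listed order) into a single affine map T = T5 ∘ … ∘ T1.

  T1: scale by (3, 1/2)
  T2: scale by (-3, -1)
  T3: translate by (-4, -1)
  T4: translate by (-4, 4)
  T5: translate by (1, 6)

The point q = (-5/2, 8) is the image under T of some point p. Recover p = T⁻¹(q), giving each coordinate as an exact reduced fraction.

p = (-1/2, 2)

T1 = [3 0 0; 0 1/2 0; 0 0 1]
T2·T1 = [-9 0 0; 0 -1/2 0; 0 0 1]
T3·…·T1 = [-9 0 -4; 0 -1/2 -1; 0 0 1]
T4·…·T1 = [-9 0 -8; 0 -1/2 3; 0 0 1]
T5·…·T1 = [-9 0 -7; 0 -1/2 9; 0 0 1]
det M = 9/2; M⁻¹ = [-1/9 0 -7/9; 0 -2 18; 0 0 1]
M⁻¹ · (-5/2, 8)ᵀ = (-1/2, 2)ᵀ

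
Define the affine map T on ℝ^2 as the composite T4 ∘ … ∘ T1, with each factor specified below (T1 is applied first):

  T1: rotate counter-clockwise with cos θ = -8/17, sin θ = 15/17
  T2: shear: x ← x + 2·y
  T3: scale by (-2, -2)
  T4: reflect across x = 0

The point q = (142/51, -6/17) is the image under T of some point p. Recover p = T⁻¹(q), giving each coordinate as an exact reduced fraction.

p = (-1/3, -1)

T1 = [-8/17 -15/17 0; 15/17 -8/17 0; 0 0 1]
T2·T1 = [22/17 -31/17 0; 15/17 -8/17 0; 0 0 1]
T3·…·T1 = [-44/17 62/17 0; -30/17 16/17 0; 0 0 1]
T4·…·T1 = [44/17 -62/17 0; -30/17 16/17 0; 0 0 1]
det M = -4; M⁻¹ = [-4/17 -31/34 0; -15/34 -11/17 0; 0 0 1]
M⁻¹ · (142/51, -6/17)ᵀ = (-1/3, -1)ᵀ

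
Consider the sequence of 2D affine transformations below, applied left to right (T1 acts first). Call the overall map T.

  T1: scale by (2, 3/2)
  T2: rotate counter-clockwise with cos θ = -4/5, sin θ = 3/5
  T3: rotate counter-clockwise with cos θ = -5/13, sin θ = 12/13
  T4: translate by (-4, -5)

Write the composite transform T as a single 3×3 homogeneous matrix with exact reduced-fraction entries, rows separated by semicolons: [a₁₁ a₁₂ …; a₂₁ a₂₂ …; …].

T = [-32/65 189/130 -4; -126/65 -24/65 -5; 0 0 1]

T1 = [2 0 0; 0 3/2 0; 0 0 1]
T2·T1 = [-8/5 -9/10 0; 6/5 -6/5 0; 0 0 1]
T3·…·T1 = [-32/65 189/130 0; -126/65 -24/65 0; 0 0 1]
T4·…·T1 = [-32/65 189/130 -4; -126/65 -24/65 -5; 0 0 1]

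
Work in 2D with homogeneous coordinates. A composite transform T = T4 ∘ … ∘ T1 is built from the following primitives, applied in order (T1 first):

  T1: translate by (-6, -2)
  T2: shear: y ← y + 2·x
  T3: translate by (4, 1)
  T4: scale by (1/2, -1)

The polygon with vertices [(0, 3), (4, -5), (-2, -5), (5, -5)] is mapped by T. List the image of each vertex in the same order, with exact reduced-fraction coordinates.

T1 translate by (-6, -2): (0, 3) → (-6, 1); (4, -5) → (-2, -7); (-2, -5) → (-8, -7); (5, -5) → (-1, -7)
T2 shear: y ← y + 2·x: (-6, 1) → (-6, -11); (-2, -7) → (-2, -11); (-8, -7) → (-8, -23); (-1, -7) → (-1, -9)
T3 translate by (4, 1): (-6, -11) → (-2, -10); (-2, -11) → (2, -10); (-8, -23) → (-4, -22); (-1, -9) → (3, -8)
T4 scale by (1/2, -1): (-2, -10) → (-1, 10); (2, -10) → (1, 10); (-4, -22) → (-2, 22); (3, -8) → (3/2, 8)

image vertices: (-1, 10), (1, 10), (-2, 22), (3/2, 8)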